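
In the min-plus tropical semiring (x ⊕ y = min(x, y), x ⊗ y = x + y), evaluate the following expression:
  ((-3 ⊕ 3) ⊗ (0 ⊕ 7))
((-3 ⊕ 3) ⊗ (0 ⊕ 7)) = -3

Expand innermost to outermost. Recall ⊕ takes the minimum of its arguments and ⊗ takes their sum. Working out the expression ((-3 ⊕ 3) ⊗ (0 ⊕ 7)) gives -3.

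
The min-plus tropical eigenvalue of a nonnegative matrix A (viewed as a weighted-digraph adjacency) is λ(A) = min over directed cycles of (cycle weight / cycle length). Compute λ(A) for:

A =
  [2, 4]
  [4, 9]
λ(A) = 2

Enumerate directed cycles and compute their means (weight / length). Sample:
  cycle 0 → 0: weight = 2, length = 1, mean = 2/1 ≈ 2.000
  cycle 1 → 1: weight = 9, length = 1, mean = 9/1 ≈ 9.000
  cycle 0 → 1 → 0: weight = 8, length = 2, mean = 8/2 ≈ 4.000
  cycle 1 → 0 → 1: weight = 8, length = 2, mean = 8/2 ≈ 4.000
Minimum mean = 2.000, attained e.g. along the cycle 0 → 0 with weight 2 and length 1. So λ(A) = 2/1 = 2.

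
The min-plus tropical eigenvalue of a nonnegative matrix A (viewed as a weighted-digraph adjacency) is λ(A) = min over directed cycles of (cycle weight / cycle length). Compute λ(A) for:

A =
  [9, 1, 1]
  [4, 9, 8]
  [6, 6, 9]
λ(A) = 5/2

Enumerate directed cycles and compute their means (weight / length). Sample:
  cycle 0 → 0: weight = 9, length = 1, mean = 9/1 ≈ 9.000
  cycle 1 → 1: weight = 9, length = 1, mean = 9/1 ≈ 9.000
  cycle 2 → 2: weight = 9, length = 1, mean = 9/1 ≈ 9.000
  cycle 0 → 1 → 0: weight = 5, length = 2, mean = 5/2 ≈ 2.500
  cycle 0 → 2 → 0: weight = 7, length = 2, mean = 7/2 ≈ 3.500
  cycle 1 → 0 → 1: weight = 5, length = 2, mean = 5/2 ≈ 2.500
Minimum mean = 2.500, attained e.g. along the cycle 0 → 1 → 0 with weight 5 and length 2. So λ(A) = 5/2 = 5/2.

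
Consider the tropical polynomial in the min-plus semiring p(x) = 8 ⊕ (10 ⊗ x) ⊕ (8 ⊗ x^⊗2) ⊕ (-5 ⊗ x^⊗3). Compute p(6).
p(6) = 8

A tropical monomial a ⊗ x^⊗i evaluates to a + i · x. Evaluating each term at x = 6:
  Term 0 contributes 8 + 0 · 6 = 8
  Term 1 contributes 10 + 1 · 6 = 16
  Term 2 contributes 8 + 2 · 6 = 20
  Term 3 contributes -5 + 3 · 6 = 13
p(6) = ⊕ of these = min[8, 16, 20, 13] = 8.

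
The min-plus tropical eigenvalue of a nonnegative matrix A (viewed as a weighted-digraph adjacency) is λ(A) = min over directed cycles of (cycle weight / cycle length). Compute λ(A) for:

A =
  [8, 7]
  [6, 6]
λ(A) = 6

Enumerate directed cycles and compute their means (weight / length). Sample:
  cycle 0 → 0: weight = 8, length = 1, mean = 8/1 ≈ 8.000
  cycle 1 → 1: weight = 6, length = 1, mean = 6/1 ≈ 6.000
  cycle 0 → 1 → 0: weight = 13, length = 2, mean = 13/2 ≈ 6.500
  cycle 1 → 0 → 1: weight = 13, length = 2, mean = 13/2 ≈ 6.500
Minimum mean = 6.000, attained e.g. along the cycle 1 → 1 with weight 6 and length 1. So λ(A) = 6/1 = 6.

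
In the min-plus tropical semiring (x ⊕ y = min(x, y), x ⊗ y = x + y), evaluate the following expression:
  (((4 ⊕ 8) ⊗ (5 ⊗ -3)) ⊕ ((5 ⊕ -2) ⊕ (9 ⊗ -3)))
(((4 ⊕ 8) ⊗ (5 ⊗ -3)) ⊕ ((5 ⊕ -2) ⊕ (9 ⊗ -3))) = -2

Expand innermost to outermost. Recall ⊕ takes the minimum of its arguments and ⊗ takes their sum. Working out the expression (((4 ⊕ 8) ⊗ (5 ⊗ -3)) ⊕ ((5 ⊕ -2) ⊕ (9 ⊗ -3))) gives -2.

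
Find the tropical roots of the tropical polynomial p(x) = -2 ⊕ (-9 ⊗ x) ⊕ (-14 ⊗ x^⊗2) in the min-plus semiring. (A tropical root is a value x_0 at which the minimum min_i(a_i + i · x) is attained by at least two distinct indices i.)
Roots: {5, 7}

Each tropical root is a break point of the lower envelope of the lines y = a_i + i · x (there are 3 lines, with slopes 0, 1, ..., 2). Only the lines that attain the minimum somewhere contribute to roots; other lines are dominated. Here the surviving (envelope) indices are i = 2, i = 1, i = 0.
Intersections between consecutive envelope lines give the roots: for adjacent envelope indices i < j the intersection is x = (a_i − a_j) / (j − i). Reading off the sorted break points: {5, 7}.
Verification: at each break x_0, at least two indices attain the minimum of min_i(a_i + i · x_0).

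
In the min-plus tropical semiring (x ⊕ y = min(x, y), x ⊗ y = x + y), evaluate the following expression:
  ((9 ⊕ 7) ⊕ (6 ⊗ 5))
((9 ⊕ 7) ⊕ (6 ⊗ 5)) = 7

Expand innermost to outermost. Recall ⊕ takes the minimum of its arguments and ⊗ takes their sum. Working out the expression ((9 ⊕ 7) ⊕ (6 ⊗ 5)) gives 7.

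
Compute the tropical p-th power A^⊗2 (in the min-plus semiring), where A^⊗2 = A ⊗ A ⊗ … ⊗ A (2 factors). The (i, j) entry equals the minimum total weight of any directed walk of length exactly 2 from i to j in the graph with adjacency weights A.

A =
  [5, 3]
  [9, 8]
A^⊗2 =
  [10, 8]
  [14, 12]

Each entry (A^⊗2)_ij equals the minimum over all length-2 walks i = v_0 → v_1 → … → v_2 = j of Σ_t A[v_t][v_{t+1}]. For example, for (i, j) = (0, 1) we minimise over 2 possible intermediate vertex sequences; the minimum is 8, attained along the walk 0 → 0 → 1.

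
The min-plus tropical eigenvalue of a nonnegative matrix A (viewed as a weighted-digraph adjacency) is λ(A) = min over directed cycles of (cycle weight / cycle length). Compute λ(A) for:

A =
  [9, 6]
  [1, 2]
λ(A) = 2

Enumerate directed cycles and compute their means (weight / length). Sample:
  cycle 0 → 0: weight = 9, length = 1, mean = 9/1 ≈ 9.000
  cycle 1 → 1: weight = 2, length = 1, mean = 2/1 ≈ 2.000
  cycle 0 → 1 → 0: weight = 7, length = 2, mean = 7/2 ≈ 3.500
  cycle 1 → 0 → 1: weight = 7, length = 2, mean = 7/2 ≈ 3.500
Minimum mean = 2.000, attained e.g. along the cycle 1 → 1 with weight 2 and length 1. So λ(A) = 2/1 = 2.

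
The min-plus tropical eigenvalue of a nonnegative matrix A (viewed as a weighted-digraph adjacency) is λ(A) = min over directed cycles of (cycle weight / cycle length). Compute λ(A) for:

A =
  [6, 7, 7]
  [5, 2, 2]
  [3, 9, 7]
λ(A) = 2

Enumerate directed cycles and compute their means (weight / length). Sample:
  cycle 0 → 0: weight = 6, length = 1, mean = 6/1 ≈ 6.000
  cycle 1 → 1: weight = 2, length = 1, mean = 2/1 ≈ 2.000
  cycle 2 → 2: weight = 7, length = 1, mean = 7/1 ≈ 7.000
  cycle 0 → 1 → 0: weight = 12, length = 2, mean = 12/2 ≈ 6.000
  cycle 0 → 2 → 0: weight = 10, length = 2, mean = 10/2 ≈ 5.000
  cycle 1 → 0 → 1: weight = 12, length = 2, mean = 12/2 ≈ 6.000
Minimum mean = 2.000, attained e.g. along the cycle 1 → 1 with weight 2 and length 1. So λ(A) = 2/1 = 2.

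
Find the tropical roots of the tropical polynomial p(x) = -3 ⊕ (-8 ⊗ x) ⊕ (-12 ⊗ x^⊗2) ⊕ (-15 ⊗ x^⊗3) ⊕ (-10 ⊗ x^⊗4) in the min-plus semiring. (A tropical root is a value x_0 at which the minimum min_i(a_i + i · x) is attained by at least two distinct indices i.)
Roots: {-5, 3, 4, 5}

Each tropical root is a break point of the lower envelope of the lines y = a_i + i · x (there are 5 lines, with slopes 0, 1, ..., 4). Only the lines that attain the minimum somewhere contribute to roots; other lines are dominated. Here the surviving (envelope) indices are i = 4, i = 3, i = 2, i = 1, i = 0.
Intersections between consecutive envelope lines give the roots: for adjacent envelope indices i < j the intersection is x = (a_i − a_j) / (j − i). Reading off the sorted break points: {-5, 3, 4, 5}.
Verification: at each break x_0, at least two indices attain the minimum of min_i(a_i + i · x_0).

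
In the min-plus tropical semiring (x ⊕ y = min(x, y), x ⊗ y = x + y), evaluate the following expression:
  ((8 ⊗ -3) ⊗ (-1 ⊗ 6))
((8 ⊗ -3) ⊗ (-1 ⊗ 6)) = 10

Expand innermost to outermost. Recall ⊕ takes the minimum of its arguments and ⊗ takes their sum. Working out the expression ((8 ⊗ -3) ⊗ (-1 ⊗ 6)) gives 10.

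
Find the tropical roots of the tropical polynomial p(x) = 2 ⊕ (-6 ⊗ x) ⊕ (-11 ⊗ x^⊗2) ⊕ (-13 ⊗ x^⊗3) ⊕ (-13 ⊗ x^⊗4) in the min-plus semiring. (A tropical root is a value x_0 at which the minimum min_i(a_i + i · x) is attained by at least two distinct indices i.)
Roots: {0, 2, 5, 8}

Each tropical root is a break point of the lower envelope of the lines y = a_i + i · x (there are 5 lines, with slopes 0, 1, ..., 4). Only the lines that attain the minimum somewhere contribute to roots; other lines are dominated. Here the surviving (envelope) indices are i = 4, i = 3, i = 2, i = 1, i = 0.
Intersections between consecutive envelope lines give the roots: for adjacent envelope indices i < j the intersection is x = (a_i − a_j) / (j − i). Reading off the sorted break points: {0, 2, 5, 8}.
Verification: at each break x_0, at least two indices attain the minimum of min_i(a_i + i · x_0).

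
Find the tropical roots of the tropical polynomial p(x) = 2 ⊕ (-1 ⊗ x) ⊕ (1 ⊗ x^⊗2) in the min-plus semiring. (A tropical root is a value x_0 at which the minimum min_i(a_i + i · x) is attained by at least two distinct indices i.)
Roots: {-2, 3}

Each tropical root is a break point of the lower envelope of the lines y = a_i + i · x (there are 3 lines, with slopes 0, 1, ..., 2). Only the lines that attain the minimum somewhere contribute to roots; other lines are dominated. Here the surviving (envelope) indices are i = 2, i = 1, i = 0.
Intersections between consecutive envelope lines give the roots: for adjacent envelope indices i < j the intersection is x = (a_i − a_j) / (j − i). Reading off the sorted break points: {-2, 3}.
Verification: at each break x_0, at least two indices attain the minimum of min_i(a_i + i · x_0).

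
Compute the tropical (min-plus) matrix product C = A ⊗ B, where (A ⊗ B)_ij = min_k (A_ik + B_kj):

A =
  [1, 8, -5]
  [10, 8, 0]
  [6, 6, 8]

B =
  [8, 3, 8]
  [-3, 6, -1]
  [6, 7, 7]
A ⊗ B =
  [1, 2, 2]
  [5, 7, 7]
  [3, 9, 5]

Apply the min-plus product entry-by-entry:
  C[0][0] = min over k of (A[0][0] + B[0][0] = 1 + 8 = 9, A[0][1] + B[1][0] = 8 + -3 = 5, A[0][2] + B[2][0] = -5 + 6 = 1) = 1 (attained at k = 2)
  C[0][1] = min over k of (A[0][0] + B[0][1] = 1 + 3 = 4, A[0][1] + B[1][1] = 8 + 6 = 14, A[0][2] + B[2][1] = -5 + 7 = 2) = 2 (attained at k = 2)
  C[0][2] = min over k of (A[0][0] + B[0][2] = 1 + 8 = 9, A[0][1] + B[1][2] = 8 + -1 = 7, A[0][2] + B[2][2] = -5 + 7 = 2) = 2 (attained at k = 2)
  C[1][0] = min over k of (A[1][0] + B[0][0] = 10 + 8 = 18, A[1][1] + B[1][0] = 8 + -3 = 5, A[1][2] + B[2][0] = 0 + 6 = 6) = 5 (attained at k = 1)
  C[1][1] = min over k of (A[1][0] + B[0][1] = 10 + 3 = 13, A[1][1] + B[1][1] = 8 + 6 = 14, A[1][2] + B[2][1] = 0 + 7 = 7) = 7 (attained at k = 2)
  C[1][2] = min over k of (A[1][0] + B[0][2] = 10 + 8 = 18, A[1][1] + B[1][2] = 8 + -1 = 7, A[1][2] + B[2][2] = 0 + 7 = 7) = 7 (attained at k = 1)
  C[2][0] = min over k of (A[2][0] + B[0][0] = 6 + 8 = 14, A[2][1] + B[1][0] = 6 + -3 = 3, A[2][2] + B[2][0] = 8 + 6 = 14) = 3 (attained at k = 1)
  C[2][1] = min over k of (A[2][0] + B[0][1] = 6 + 3 = 9, A[2][1] + B[1][1] = 6 + 6 = 12, A[2][2] + B[2][1] = 8 + 7 = 15) = 9 (attained at k = 0)
  C[2][2] = min over k of (A[2][0] + B[0][2] = 6 + 8 = 14, A[2][1] + B[1][2] = 6 + -1 = 5, A[2][2] + B[2][2] = 8 + 7 = 15) = 5 (attained at k = 1)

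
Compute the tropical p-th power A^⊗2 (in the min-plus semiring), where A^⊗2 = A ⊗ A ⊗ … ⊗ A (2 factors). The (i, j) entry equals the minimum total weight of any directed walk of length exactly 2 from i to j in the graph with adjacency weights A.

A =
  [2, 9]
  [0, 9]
A^⊗2 =
  [4, 11]
  [2, 9]

Each entry (A^⊗2)_ij equals the minimum over all length-2 walks i = v_0 → v_1 → … → v_2 = j of Σ_t A[v_t][v_{t+1}]. For example, for (i, j) = (0, 1) we minimise over 2 possible intermediate vertex sequences; the minimum is 11, attained along the walk 0 → 0 → 1.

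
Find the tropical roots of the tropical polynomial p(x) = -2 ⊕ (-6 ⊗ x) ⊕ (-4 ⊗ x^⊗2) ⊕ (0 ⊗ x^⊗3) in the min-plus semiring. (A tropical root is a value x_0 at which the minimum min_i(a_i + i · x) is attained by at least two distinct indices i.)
Roots: {-4, -2, 4}

Each tropical root is a break point of the lower envelope of the lines y = a_i + i · x (there are 4 lines, with slopes 0, 1, ..., 3). Only the lines that attain the minimum somewhere contribute to roots; other lines are dominated. Here the surviving (envelope) indices are i = 3, i = 2, i = 1, i = 0.
Intersections between consecutive envelope lines give the roots: for adjacent envelope indices i < j the intersection is x = (a_i − a_j) / (j − i). Reading off the sorted break points: {-4, -2, 4}.
Verification: at each break x_0, at least two indices attain the minimum of min_i(a_i + i · x_0).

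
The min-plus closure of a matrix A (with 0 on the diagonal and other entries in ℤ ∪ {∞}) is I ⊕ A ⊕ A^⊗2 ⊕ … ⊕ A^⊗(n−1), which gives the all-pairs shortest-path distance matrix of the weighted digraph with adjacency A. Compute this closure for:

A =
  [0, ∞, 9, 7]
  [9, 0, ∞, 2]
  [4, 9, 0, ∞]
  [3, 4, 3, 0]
Closure =
  [0, 11, 9, 7]
  [5, 0, 5, 2]
  [4, 9, 0, 11]
  [3, 4, 3, 0]

This is the Floyd-Warshall all-pairs shortest-path computation. For each intermediate vertex k = 0, 1, …, 3, update dist[i][j] ← min(dist[i][j], dist[i][k] + dist[k][j]). The final matrix gives, for each (i, j), the minimum total weight of any directed path from i to j (possibly empty when i = j).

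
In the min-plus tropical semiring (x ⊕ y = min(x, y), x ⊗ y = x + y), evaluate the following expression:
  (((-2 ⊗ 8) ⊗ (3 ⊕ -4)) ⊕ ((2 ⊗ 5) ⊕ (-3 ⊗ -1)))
(((-2 ⊗ 8) ⊗ (3 ⊕ -4)) ⊕ ((2 ⊗ 5) ⊕ (-3 ⊗ -1))) = -4

Expand innermost to outermost. Recall ⊕ takes the minimum of its arguments and ⊗ takes their sum. Working out the expression (((-2 ⊗ 8) ⊗ (3 ⊕ -4)) ⊕ ((2 ⊗ 5) ⊕ (-3 ⊗ -1))) gives -4.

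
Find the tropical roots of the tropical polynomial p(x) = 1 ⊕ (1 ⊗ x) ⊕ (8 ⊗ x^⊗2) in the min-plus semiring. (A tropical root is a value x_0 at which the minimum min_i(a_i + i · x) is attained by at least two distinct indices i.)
Roots: {-7, 0}

Each tropical root is a break point of the lower envelope of the lines y = a_i + i · x (there are 3 lines, with slopes 0, 1, ..., 2). Only the lines that attain the minimum somewhere contribute to roots; other lines are dominated. Here the surviving (envelope) indices are i = 2, i = 1, i = 0.
Intersections between consecutive envelope lines give the roots: for adjacent envelope indices i < j the intersection is x = (a_i − a_j) / (j − i). Reading off the sorted break points: {-7, 0}.
Verification: at each break x_0, at least two indices attain the minimum of min_i(a_i + i · x_0).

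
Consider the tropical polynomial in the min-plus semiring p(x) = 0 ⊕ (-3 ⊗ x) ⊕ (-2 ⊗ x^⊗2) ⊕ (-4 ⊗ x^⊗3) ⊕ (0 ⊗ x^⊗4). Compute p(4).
p(4) = 0

A tropical monomial a ⊗ x^⊗i evaluates to a + i · x. Evaluating each term at x = 4:
  Term 0 contributes 0 + 0 · 4 = 0
  Term 1 contributes -3 + 1 · 4 = 1
  Term 2 contributes -2 + 2 · 4 = 6
  Term 3 contributes -4 + 3 · 4 = 8
  Term 4 contributes 0 + 4 · 4 = 16
p(4) = ⊕ of these = min[0, 1, 6, 8, 16] = 0.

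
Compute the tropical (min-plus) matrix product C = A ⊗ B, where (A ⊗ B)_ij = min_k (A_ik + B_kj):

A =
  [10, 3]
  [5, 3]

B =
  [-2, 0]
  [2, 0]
A ⊗ B =
  [5, 3]
  [3, 3]

Apply the min-plus product entry-by-entry:
  C[0][0] = min over k of (A[0][0] + B[0][0] = 10 + -2 = 8, A[0][1] + B[1][0] = 3 + 2 = 5) = 5 (attained at k = 1)
  C[0][1] = min over k of (A[0][0] + B[0][1] = 10 + 0 = 10, A[0][1] + B[1][1] = 3 + 0 = 3) = 3 (attained at k = 1)
  C[1][0] = min over k of (A[1][0] + B[0][0] = 5 + -2 = 3, A[1][1] + B[1][0] = 3 + 2 = 5) = 3 (attained at k = 0)
  C[1][1] = min over k of (A[1][0] + B[0][1] = 5 + 0 = 5, A[1][1] + B[1][1] = 3 + 0 = 3) = 3 (attained at k = 1)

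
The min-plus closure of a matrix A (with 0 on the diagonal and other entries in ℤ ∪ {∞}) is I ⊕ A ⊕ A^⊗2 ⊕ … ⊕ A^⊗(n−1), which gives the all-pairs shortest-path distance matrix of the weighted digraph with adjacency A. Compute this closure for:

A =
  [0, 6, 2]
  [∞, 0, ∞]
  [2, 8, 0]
Closure =
  [0, 6, 2]
  [∞, 0, ∞]
  [2, 8, 0]

This is the Floyd-Warshall all-pairs shortest-path computation. For each intermediate vertex k = 0, 1, …, 2, update dist[i][j] ← min(dist[i][j], dist[i][k] + dist[k][j]). The final matrix gives, for each (i, j), the minimum total weight of any directed path from i to j (possibly empty when i = j).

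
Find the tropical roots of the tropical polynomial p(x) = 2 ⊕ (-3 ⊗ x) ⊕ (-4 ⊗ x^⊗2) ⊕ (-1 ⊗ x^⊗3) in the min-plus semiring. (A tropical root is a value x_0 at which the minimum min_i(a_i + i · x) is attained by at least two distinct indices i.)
Roots: {-3, 1, 5}

Each tropical root is a break point of the lower envelope of the lines y = a_i + i · x (there are 4 lines, with slopes 0, 1, ..., 3). Only the lines that attain the minimum somewhere contribute to roots; other lines are dominated. Here the surviving (envelope) indices are i = 3, i = 2, i = 1, i = 0.
Intersections between consecutive envelope lines give the roots: for adjacent envelope indices i < j the intersection is x = (a_i − a_j) / (j − i). Reading off the sorted break points: {-3, 1, 5}.
Verification: at each break x_0, at least two indices attain the minimum of min_i(a_i + i · x_0).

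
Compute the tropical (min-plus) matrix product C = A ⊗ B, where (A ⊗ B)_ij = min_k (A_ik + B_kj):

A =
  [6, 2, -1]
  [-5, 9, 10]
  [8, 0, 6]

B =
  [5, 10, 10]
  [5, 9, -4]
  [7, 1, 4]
A ⊗ B =
  [6, 0, -2]
  [0, 5, 5]
  [5, 7, -4]

Apply the min-plus product entry-by-entry:
  C[0][0] = min over k of (A[0][0] + B[0][0] = 6 + 5 = 11, A[0][1] + B[1][0] = 2 + 5 = 7, A[0][2] + B[2][0] = -1 + 7 = 6) = 6 (attained at k = 2)
  C[0][1] = min over k of (A[0][0] + B[0][1] = 6 + 10 = 16, A[0][1] + B[1][1] = 2 + 9 = 11, A[0][2] + B[2][1] = -1 + 1 = 0) = 0 (attained at k = 2)
  C[0][2] = min over k of (A[0][0] + B[0][2] = 6 + 10 = 16, A[0][1] + B[1][2] = 2 + -4 = -2, A[0][2] + B[2][2] = -1 + 4 = 3) = -2 (attained at k = 1)
  C[1][0] = min over k of (A[1][0] + B[0][0] = -5 + 5 = 0, A[1][1] + B[1][0] = 9 + 5 = 14, A[1][2] + B[2][0] = 10 + 7 = 17) = 0 (attained at k = 0)
  C[1][1] = min over k of (A[1][0] + B[0][1] = -5 + 10 = 5, A[1][1] + B[1][1] = 9 + 9 = 18, A[1][2] + B[2][1] = 10 + 1 = 11) = 5 (attained at k = 0)
  C[1][2] = min over k of (A[1][0] + B[0][2] = -5 + 10 = 5, A[1][1] + B[1][2] = 9 + -4 = 5, A[1][2] + B[2][2] = 10 + 4 = 14) = 5 (attained at k = 0)
  C[2][0] = min over k of (A[2][0] + B[0][0] = 8 + 5 = 13, A[2][1] + B[1][0] = 0 + 5 = 5, A[2][2] + B[2][0] = 6 + 7 = 13) = 5 (attained at k = 1)
  C[2][1] = min over k of (A[2][0] + B[0][1] = 8 + 10 = 18, A[2][1] + B[1][1] = 0 + 9 = 9, A[2][2] + B[2][1] = 6 + 1 = 7) = 7 (attained at k = 2)
  C[2][2] = min over k of (A[2][0] + B[0][2] = 8 + 10 = 18, A[2][1] + B[1][2] = 0 + -4 = -4, A[2][2] + B[2][2] = 6 + 4 = 10) = -4 (attained at k = 1)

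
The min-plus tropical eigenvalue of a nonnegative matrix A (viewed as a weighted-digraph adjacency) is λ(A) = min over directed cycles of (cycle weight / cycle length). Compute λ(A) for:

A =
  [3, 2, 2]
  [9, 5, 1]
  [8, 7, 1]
λ(A) = 1

Enumerate directed cycles and compute their means (weight / length). Sample:
  cycle 0 → 0: weight = 3, length = 1, mean = 3/1 ≈ 3.000
  cycle 1 → 1: weight = 5, length = 1, mean = 5/1 ≈ 5.000
  cycle 2 → 2: weight = 1, length = 1, mean = 1/1 ≈ 1.000
  cycle 0 → 1 → 0: weight = 11, length = 2, mean = 11/2 ≈ 5.500
  cycle 0 → 2 → 0: weight = 10, length = 2, mean = 10/2 ≈ 5.000
  cycle 1 → 0 → 1: weight = 11, length = 2, mean = 11/2 ≈ 5.500
Minimum mean = 1.000, attained e.g. along the cycle 2 → 2 with weight 1 and length 1. So λ(A) = 1/1 = 1.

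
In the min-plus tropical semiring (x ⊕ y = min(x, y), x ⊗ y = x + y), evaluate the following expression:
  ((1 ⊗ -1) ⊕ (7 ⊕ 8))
((1 ⊗ -1) ⊕ (7 ⊕ 8)) = 0

Expand innermost to outermost. Recall ⊕ takes the minimum of its arguments and ⊗ takes their sum. Working out the expression ((1 ⊗ -1) ⊕ (7 ⊕ 8)) gives 0.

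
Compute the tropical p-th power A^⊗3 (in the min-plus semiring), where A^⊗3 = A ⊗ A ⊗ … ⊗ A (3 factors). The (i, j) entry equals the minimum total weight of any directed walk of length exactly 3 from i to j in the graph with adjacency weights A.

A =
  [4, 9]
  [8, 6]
A^⊗3 =
  [12, 17]
  [16, 18]

Each entry (A^⊗3)_ij equals the minimum over all length-3 walks i = v_0 → v_1 → … → v_3 = j of Σ_t A[v_t][v_{t+1}]. For example, for (i, j) = (0, 1) we minimise over 4 possible intermediate vertex sequences; the minimum is 17, attained along the walk 0 → 0 → 0 → 1.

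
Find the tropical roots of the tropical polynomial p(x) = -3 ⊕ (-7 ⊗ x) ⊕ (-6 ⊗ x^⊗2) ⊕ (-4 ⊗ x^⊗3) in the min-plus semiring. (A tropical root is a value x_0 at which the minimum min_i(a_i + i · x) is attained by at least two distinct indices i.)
Roots: {-2, -1, 4}

Each tropical root is a break point of the lower envelope of the lines y = a_i + i · x (there are 4 lines, with slopes 0, 1, ..., 3). Only the lines that attain the minimum somewhere contribute to roots; other lines are dominated. Here the surviving (envelope) indices are i = 3, i = 2, i = 1, i = 0.
Intersections between consecutive envelope lines give the roots: for adjacent envelope indices i < j the intersection is x = (a_i − a_j) / (j − i). Reading off the sorted break points: {-2, -1, 4}.
Verification: at each break x_0, at least two indices attain the minimum of min_i(a_i + i · x_0).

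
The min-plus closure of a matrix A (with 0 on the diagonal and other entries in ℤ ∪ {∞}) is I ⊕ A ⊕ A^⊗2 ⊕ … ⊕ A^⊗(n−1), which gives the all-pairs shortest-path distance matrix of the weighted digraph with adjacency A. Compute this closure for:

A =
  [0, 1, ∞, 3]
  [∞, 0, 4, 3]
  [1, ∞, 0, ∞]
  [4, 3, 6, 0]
Closure =
  [0, 1, 5, 3]
  [5, 0, 4, 3]
  [1, 2, 0, 4]
  [4, 3, 6, 0]

This is the Floyd-Warshall all-pairs shortest-path computation. For each intermediate vertex k = 0, 1, …, 3, update dist[i][j] ← min(dist[i][j], dist[i][k] + dist[k][j]). The final matrix gives, for each (i, j), the minimum total weight of any directed path from i to j (possibly empty when i = j).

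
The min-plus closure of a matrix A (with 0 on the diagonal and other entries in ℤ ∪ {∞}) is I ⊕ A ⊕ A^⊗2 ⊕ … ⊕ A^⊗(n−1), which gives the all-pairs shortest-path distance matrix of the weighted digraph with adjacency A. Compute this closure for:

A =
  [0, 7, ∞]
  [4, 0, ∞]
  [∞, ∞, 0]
Closure =
  [0, 7, ∞]
  [4, 0, ∞]
  [∞, ∞, 0]

This is the Floyd-Warshall all-pairs shortest-path computation. For each intermediate vertex k = 0, 1, …, 2, update dist[i][j] ← min(dist[i][j], dist[i][k] + dist[k][j]). The final matrix gives, for each (i, j), the minimum total weight of any directed path from i to j (possibly empty when i = j).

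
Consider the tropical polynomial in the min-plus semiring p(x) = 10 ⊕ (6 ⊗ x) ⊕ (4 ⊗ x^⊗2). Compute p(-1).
p(-1) = 2

A tropical monomial a ⊗ x^⊗i evaluates to a + i · x. Evaluating each term at x = -1:
  Term 0 contributes 10 + 0 · -1 = 10
  Term 1 contributes 6 + 1 · -1 = 5
  Term 2 contributes 4 + 2 · -1 = 2
p(-1) = ⊕ of these = min[10, 5, 2] = 2.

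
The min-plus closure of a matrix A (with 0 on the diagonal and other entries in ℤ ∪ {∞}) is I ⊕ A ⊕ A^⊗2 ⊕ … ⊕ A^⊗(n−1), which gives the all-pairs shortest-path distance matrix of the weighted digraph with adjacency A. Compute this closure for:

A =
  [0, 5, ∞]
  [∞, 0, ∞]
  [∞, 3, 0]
Closure =
  [0, 5, ∞]
  [∞, 0, ∞]
  [∞, 3, 0]

This is the Floyd-Warshall all-pairs shortest-path computation. For each intermediate vertex k = 0, 1, …, 2, update dist[i][j] ← min(dist[i][j], dist[i][k] + dist[k][j]). The final matrix gives, for each (i, j), the minimum total weight of any directed path from i to j (possibly empty when i = j).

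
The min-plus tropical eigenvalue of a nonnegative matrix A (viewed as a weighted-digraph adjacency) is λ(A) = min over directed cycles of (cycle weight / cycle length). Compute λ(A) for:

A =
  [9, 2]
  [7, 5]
λ(A) = 9/2

Enumerate directed cycles and compute their means (weight / length). Sample:
  cycle 0 → 0: weight = 9, length = 1, mean = 9/1 ≈ 9.000
  cycle 1 → 1: weight = 5, length = 1, mean = 5/1 ≈ 5.000
  cycle 0 → 1 → 0: weight = 9, length = 2, mean = 9/2 ≈ 4.500
  cycle 1 → 0 → 1: weight = 9, length = 2, mean = 9/2 ≈ 4.500
Minimum mean = 4.500, attained e.g. along the cycle 0 → 1 → 0 with weight 9 and length 2. So λ(A) = 9/2 = 9/2.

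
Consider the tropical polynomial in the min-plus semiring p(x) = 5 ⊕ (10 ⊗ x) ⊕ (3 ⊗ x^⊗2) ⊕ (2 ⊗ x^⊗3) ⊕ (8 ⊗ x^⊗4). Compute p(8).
p(8) = 5

A tropical monomial a ⊗ x^⊗i evaluates to a + i · x. Evaluating each term at x = 8:
  Term 0 contributes 5 + 0 · 8 = 5
  Term 1 contributes 10 + 1 · 8 = 18
  Term 2 contributes 3 + 2 · 8 = 19
  Term 3 contributes 2 + 3 · 8 = 26
  Term 4 contributes 8 + 4 · 8 = 40
p(8) = ⊕ of these = min[5, 18, 19, 26, 40] = 5.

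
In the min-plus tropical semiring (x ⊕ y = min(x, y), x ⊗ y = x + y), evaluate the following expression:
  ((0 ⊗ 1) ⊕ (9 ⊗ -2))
((0 ⊗ 1) ⊕ (9 ⊗ -2)) = 1

Expand innermost to outermost. Recall ⊕ takes the minimum of its arguments and ⊗ takes their sum. Working out the expression ((0 ⊗ 1) ⊕ (9 ⊗ -2)) gives 1.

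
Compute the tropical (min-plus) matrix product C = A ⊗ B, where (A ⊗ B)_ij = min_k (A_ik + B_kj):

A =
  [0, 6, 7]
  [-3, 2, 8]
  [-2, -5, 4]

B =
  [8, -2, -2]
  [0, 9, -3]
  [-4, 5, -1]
A ⊗ B =
  [3, -2, -2]
  [2, -5, -5]
  [-5, -4, -8]

Apply the min-plus product entry-by-entry:
  C[0][0] = min over k of (A[0][0] + B[0][0] = 0 + 8 = 8, A[0][1] + B[1][0] = 6 + 0 = 6, A[0][2] + B[2][0] = 7 + -4 = 3) = 3 (attained at k = 2)
  C[0][1] = min over k of (A[0][0] + B[0][1] = 0 + -2 = -2, A[0][1] + B[1][1] = 6 + 9 = 15, A[0][2] + B[2][1] = 7 + 5 = 12) = -2 (attained at k = 0)
  C[0][2] = min over k of (A[0][0] + B[0][2] = 0 + -2 = -2, A[0][1] + B[1][2] = 6 + -3 = 3, A[0][2] + B[2][2] = 7 + -1 = 6) = -2 (attained at k = 0)
  C[1][0] = min over k of (A[1][0] + B[0][0] = -3 + 8 = 5, A[1][1] + B[1][0] = 2 + 0 = 2, A[1][2] + B[2][0] = 8 + -4 = 4) = 2 (attained at k = 1)
  C[1][1] = min over k of (A[1][0] + B[0][1] = -3 + -2 = -5, A[1][1] + B[1][1] = 2 + 9 = 11, A[1][2] + B[2][1] = 8 + 5 = 13) = -5 (attained at k = 0)
  C[1][2] = min over k of (A[1][0] + B[0][2] = -3 + -2 = -5, A[1][1] + B[1][2] = 2 + -3 = -1, A[1][2] + B[2][2] = 8 + -1 = 7) = -5 (attained at k = 0)
  C[2][0] = min over k of (A[2][0] + B[0][0] = -2 + 8 = 6, A[2][1] + B[1][0] = -5 + 0 = -5, A[2][2] + B[2][0] = 4 + -4 = 0) = -5 (attained at k = 1)
  C[2][1] = min over k of (A[2][0] + B[0][1] = -2 + -2 = -4, A[2][1] + B[1][1] = -5 + 9 = 4, A[2][2] + B[2][1] = 4 + 5 = 9) = -4 (attained at k = 0)
  C[2][2] = min over k of (A[2][0] + B[0][2] = -2 + -2 = -4, A[2][1] + B[1][2] = -5 + -3 = -8, A[2][2] + B[2][2] = 4 + -1 = 3) = -8 (attained at k = 1)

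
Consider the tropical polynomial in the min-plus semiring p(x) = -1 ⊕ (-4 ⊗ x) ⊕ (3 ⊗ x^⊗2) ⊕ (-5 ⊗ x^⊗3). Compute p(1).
p(1) = -3

A tropical monomial a ⊗ x^⊗i evaluates to a + i · x. Evaluating each term at x = 1:
  Term 0 contributes -1 + 0 · 1 = -1
  Term 1 contributes -4 + 1 · 1 = -3
  Term 2 contributes 3 + 2 · 1 = 5
  Term 3 contributes -5 + 3 · 1 = -2
p(1) = ⊕ of these = min[-1, -3, 5, -2] = -3.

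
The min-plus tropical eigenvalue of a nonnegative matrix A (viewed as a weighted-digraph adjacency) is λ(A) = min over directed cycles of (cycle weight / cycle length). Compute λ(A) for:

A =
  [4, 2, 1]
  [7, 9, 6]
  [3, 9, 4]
λ(A) = 2

Enumerate directed cycles and compute their means (weight / length). Sample:
  cycle 0 → 0: weight = 4, length = 1, mean = 4/1 ≈ 4.000
  cycle 1 → 1: weight = 9, length = 1, mean = 9/1 ≈ 9.000
  cycle 2 → 2: weight = 4, length = 1, mean = 4/1 ≈ 4.000
  cycle 0 → 1 → 0: weight = 9, length = 2, mean = 9/2 ≈ 4.500
  cycle 0 → 2 → 0: weight = 4, length = 2, mean = 4/2 ≈ 2.000
  cycle 1 → 0 → 1: weight = 9, length = 2, mean = 9/2 ≈ 4.500
Minimum mean = 2.000, attained e.g. along the cycle 0 → 2 → 0 with weight 4 and length 2. So λ(A) = 4/2 = 2.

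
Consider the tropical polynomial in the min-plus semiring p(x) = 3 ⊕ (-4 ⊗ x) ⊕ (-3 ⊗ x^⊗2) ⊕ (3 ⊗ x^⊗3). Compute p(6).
p(6) = 2

A tropical monomial a ⊗ x^⊗i evaluates to a + i · x. Evaluating each term at x = 6:
  Term 0 contributes 3 + 0 · 6 = 3
  Term 1 contributes -4 + 1 · 6 = 2
  Term 2 contributes -3 + 2 · 6 = 9
  Term 3 contributes 3 + 3 · 6 = 21
p(6) = ⊕ of these = min[3, 2, 9, 21] = 2.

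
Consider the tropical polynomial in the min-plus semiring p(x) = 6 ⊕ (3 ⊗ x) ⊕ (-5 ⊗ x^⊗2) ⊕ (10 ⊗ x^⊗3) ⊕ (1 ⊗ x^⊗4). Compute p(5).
p(5) = 5

A tropical monomial a ⊗ x^⊗i evaluates to a + i · x. Evaluating each term at x = 5:
  Term 0 contributes 6 + 0 · 5 = 6
  Term 1 contributes 3 + 1 · 5 = 8
  Term 2 contributes -5 + 2 · 5 = 5
  Term 3 contributes 10 + 3 · 5 = 25
  Term 4 contributes 1 + 4 · 5 = 21
p(5) = ⊕ of these = min[6, 8, 5, 25, 21] = 5.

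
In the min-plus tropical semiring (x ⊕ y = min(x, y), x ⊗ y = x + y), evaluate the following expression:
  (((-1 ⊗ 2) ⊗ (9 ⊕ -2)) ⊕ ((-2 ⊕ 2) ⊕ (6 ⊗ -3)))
(((-1 ⊗ 2) ⊗ (9 ⊕ -2)) ⊕ ((-2 ⊕ 2) ⊕ (6 ⊗ -3))) = -2

Expand innermost to outermost. Recall ⊕ takes the minimum of its arguments and ⊗ takes their sum. Working out the expression (((-1 ⊗ 2) ⊗ (9 ⊕ -2)) ⊕ ((-2 ⊕ 2) ⊕ (6 ⊗ -3))) gives -2.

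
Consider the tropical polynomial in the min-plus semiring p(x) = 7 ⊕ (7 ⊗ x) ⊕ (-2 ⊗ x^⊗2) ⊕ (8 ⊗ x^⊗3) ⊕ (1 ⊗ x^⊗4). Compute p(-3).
p(-3) = -11

A tropical monomial a ⊗ x^⊗i evaluates to a + i · x. Evaluating each term at x = -3:
  Term 0 contributes 7 + 0 · -3 = 7
  Term 1 contributes 7 + 1 · -3 = 4
  Term 2 contributes -2 + 2 · -3 = -8
  Term 3 contributes 8 + 3 · -3 = -1
  Term 4 contributes 1 + 4 · -3 = -11
p(-3) = ⊕ of these = min[7, 4, -8, -1, -11] = -11.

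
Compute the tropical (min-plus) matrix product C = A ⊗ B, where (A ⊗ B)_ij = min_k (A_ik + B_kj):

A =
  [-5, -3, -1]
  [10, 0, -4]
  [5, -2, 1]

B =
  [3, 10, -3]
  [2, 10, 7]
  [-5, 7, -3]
A ⊗ B =
  [-6, 5, -8]
  [-9, 3, -7]
  [-4, 8, -2]

Apply the min-plus product entry-by-entry:
  C[0][0] = min over k of (A[0][0] + B[0][0] = -5 + 3 = -2, A[0][1] + B[1][0] = -3 + 2 = -1, A[0][2] + B[2][0] = -1 + -5 = -6) = -6 (attained at k = 2)
  C[0][1] = min over k of (A[0][0] + B[0][1] = -5 + 10 = 5, A[0][1] + B[1][1] = -3 + 10 = 7, A[0][2] + B[2][1] = -1 + 7 = 6) = 5 (attained at k = 0)
  C[0][2] = min over k of (A[0][0] + B[0][2] = -5 + -3 = -8, A[0][1] + B[1][2] = -3 + 7 = 4, A[0][2] + B[2][2] = -1 + -3 = -4) = -8 (attained at k = 0)
  C[1][0] = min over k of (A[1][0] + B[0][0] = 10 + 3 = 13, A[1][1] + B[1][0] = 0 + 2 = 2, A[1][2] + B[2][0] = -4 + -5 = -9) = -9 (attained at k = 2)
  C[1][1] = min over k of (A[1][0] + B[0][1] = 10 + 10 = 20, A[1][1] + B[1][1] = 0 + 10 = 10, A[1][2] + B[2][1] = -4 + 7 = 3) = 3 (attained at k = 2)
  C[1][2] = min over k of (A[1][0] + B[0][2] = 10 + -3 = 7, A[1][1] + B[1][2] = 0 + 7 = 7, A[1][2] + B[2][2] = -4 + -3 = -7) = -7 (attained at k = 2)
  C[2][0] = min over k of (A[2][0] + B[0][0] = 5 + 3 = 8, A[2][1] + B[1][0] = -2 + 2 = 0, A[2][2] + B[2][0] = 1 + -5 = -4) = -4 (attained at k = 2)
  C[2][1] = min over k of (A[2][0] + B[0][1] = 5 + 10 = 15, A[2][1] + B[1][1] = -2 + 10 = 8, A[2][2] + B[2][1] = 1 + 7 = 8) = 8 (attained at k = 1)
  C[2][2] = min over k of (A[2][0] + B[0][2] = 5 + -3 = 2, A[2][1] + B[1][2] = -2 + 7 = 5, A[2][2] + B[2][2] = 1 + -3 = -2) = -2 (attained at k = 2)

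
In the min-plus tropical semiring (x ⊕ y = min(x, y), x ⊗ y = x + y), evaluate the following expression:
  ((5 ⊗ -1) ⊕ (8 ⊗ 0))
((5 ⊗ -1) ⊕ (8 ⊗ 0)) = 4

Expand innermost to outermost. Recall ⊕ takes the minimum of its arguments and ⊗ takes their sum. Working out the expression ((5 ⊗ -1) ⊕ (8 ⊗ 0)) gives 4.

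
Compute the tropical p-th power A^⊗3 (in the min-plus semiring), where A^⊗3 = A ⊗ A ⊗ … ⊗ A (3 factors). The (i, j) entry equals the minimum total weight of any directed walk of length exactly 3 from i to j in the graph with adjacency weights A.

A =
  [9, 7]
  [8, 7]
A^⊗3 =
  [22, 21]
  [22, 21]

Each entry (A^⊗3)_ij equals the minimum over all length-3 walks i = v_0 → v_1 → … → v_3 = j of Σ_t A[v_t][v_{t+1}]. For example, for (i, j) = (0, 1) we minimise over 4 possible intermediate vertex sequences; the minimum is 21, attained along the walk 0 → 1 → 1 → 1.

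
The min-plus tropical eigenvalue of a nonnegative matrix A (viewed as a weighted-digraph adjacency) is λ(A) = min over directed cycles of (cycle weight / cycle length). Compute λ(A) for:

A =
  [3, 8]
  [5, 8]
λ(A) = 3

Enumerate directed cycles and compute their means (weight / length). Sample:
  cycle 0 → 0: weight = 3, length = 1, mean = 3/1 ≈ 3.000
  cycle 1 → 1: weight = 8, length = 1, mean = 8/1 ≈ 8.000
  cycle 0 → 1 → 0: weight = 13, length = 2, mean = 13/2 ≈ 6.500
  cycle 1 → 0 → 1: weight = 13, length = 2, mean = 13/2 ≈ 6.500
Minimum mean = 3.000, attained e.g. along the cycle 0 → 0 with weight 3 and length 1. So λ(A) = 3/1 = 3.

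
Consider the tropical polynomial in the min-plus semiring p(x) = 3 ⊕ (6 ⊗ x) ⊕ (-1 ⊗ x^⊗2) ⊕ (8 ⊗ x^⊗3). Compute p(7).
p(7) = 3

A tropical monomial a ⊗ x^⊗i evaluates to a + i · x. Evaluating each term at x = 7:
  Term 0 contributes 3 + 0 · 7 = 3
  Term 1 contributes 6 + 1 · 7 = 13
  Term 2 contributes -1 + 2 · 7 = 13
  Term 3 contributes 8 + 3 · 7 = 29
p(7) = ⊕ of these = min[3, 13, 13, 29] = 3.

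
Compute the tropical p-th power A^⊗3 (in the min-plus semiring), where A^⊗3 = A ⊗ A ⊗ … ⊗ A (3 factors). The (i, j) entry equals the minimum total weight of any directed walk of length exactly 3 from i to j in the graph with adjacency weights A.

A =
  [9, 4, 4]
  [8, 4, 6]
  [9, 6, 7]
A^⊗3 =
  [16, 12, 14]
  [16, 12, 14]
  [18, 14, 16]

Each entry (A^⊗3)_ij equals the minimum over all length-3 walks i = v_0 → v_1 → … → v_3 = j of Σ_t A[v_t][v_{t+1}]. For example, for (i, j) = (0, 2) we minimise over 9 possible intermediate vertex sequences; the minimum is 14, attained along the walk 0 → 1 → 1 → 2.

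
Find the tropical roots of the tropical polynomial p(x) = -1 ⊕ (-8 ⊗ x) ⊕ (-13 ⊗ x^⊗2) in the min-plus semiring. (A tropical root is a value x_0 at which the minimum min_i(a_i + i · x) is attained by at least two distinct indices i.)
Roots: {5, 7}

Each tropical root is a break point of the lower envelope of the lines y = a_i + i · x (there are 3 lines, with slopes 0, 1, ..., 2). Only the lines that attain the minimum somewhere contribute to roots; other lines are dominated. Here the surviving (envelope) indices are i = 2, i = 1, i = 0.
Intersections between consecutive envelope lines give the roots: for adjacent envelope indices i < j the intersection is x = (a_i − a_j) / (j − i). Reading off the sorted break points: {5, 7}.
Verification: at each break x_0, at least two indices attain the minimum of min_i(a_i + i · x_0).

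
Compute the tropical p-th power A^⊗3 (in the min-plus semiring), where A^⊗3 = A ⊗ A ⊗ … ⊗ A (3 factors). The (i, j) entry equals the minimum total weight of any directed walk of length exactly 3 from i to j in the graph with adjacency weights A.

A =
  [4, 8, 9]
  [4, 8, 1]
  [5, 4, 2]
A^⊗3 =
  [12, 13, 11]
  [8, 7, 5]
  [9, 8, 6]

Each entry (A^⊗3)_ij equals the minimum over all length-3 walks i = v_0 → v_1 → … → v_3 = j of Σ_t A[v_t][v_{t+1}]. For example, for (i, j) = (0, 2) we minimise over 9 possible intermediate vertex sequences; the minimum is 11, attained along the walk 0 → 1 → 2 → 2.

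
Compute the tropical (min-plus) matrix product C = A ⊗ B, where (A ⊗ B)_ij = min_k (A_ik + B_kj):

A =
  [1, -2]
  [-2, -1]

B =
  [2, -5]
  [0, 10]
A ⊗ B =
  [-2, -4]
  [-1, -7]

Apply the min-plus product entry-by-entry:
  C[0][0] = min over k of (A[0][0] + B[0][0] = 1 + 2 = 3, A[0][1] + B[1][0] = -2 + 0 = -2) = -2 (attained at k = 1)
  C[0][1] = min over k of (A[0][0] + B[0][1] = 1 + -5 = -4, A[0][1] + B[1][1] = -2 + 10 = 8) = -4 (attained at k = 0)
  C[1][0] = min over k of (A[1][0] + B[0][0] = -2 + 2 = 0, A[1][1] + B[1][0] = -1 + 0 = -1) = -1 (attained at k = 1)
  C[1][1] = min over k of (A[1][0] + B[0][1] = -2 + -5 = -7, A[1][1] + B[1][1] = -1 + 10 = 9) = -7 (attained at k = 0)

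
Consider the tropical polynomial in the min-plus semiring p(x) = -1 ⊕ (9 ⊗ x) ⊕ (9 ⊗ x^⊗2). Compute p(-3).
p(-3) = -1

A tropical monomial a ⊗ x^⊗i evaluates to a + i · x. Evaluating each term at x = -3:
  Term 0 contributes -1 + 0 · -3 = -1
  Term 1 contributes 9 + 1 · -3 = 6
  Term 2 contributes 9 + 2 · -3 = 3
p(-3) = ⊕ of these = min[-1, 6, 3] = -1.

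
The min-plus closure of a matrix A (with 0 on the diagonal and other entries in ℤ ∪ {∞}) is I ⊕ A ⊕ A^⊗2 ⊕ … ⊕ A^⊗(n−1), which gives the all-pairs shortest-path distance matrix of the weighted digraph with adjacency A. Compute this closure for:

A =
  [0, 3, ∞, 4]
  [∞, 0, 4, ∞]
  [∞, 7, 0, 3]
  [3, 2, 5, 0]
Closure =
  [0, 3, 7, 4]
  [10, 0, 4, 7]
  [6, 5, 0, 3]
  [3, 2, 5, 0]

This is the Floyd-Warshall all-pairs shortest-path computation. For each intermediate vertex k = 0, 1, …, 3, update dist[i][j] ← min(dist[i][j], dist[i][k] + dist[k][j]). The final matrix gives, for each (i, j), the minimum total weight of any directed path from i to j (possibly empty when i = j).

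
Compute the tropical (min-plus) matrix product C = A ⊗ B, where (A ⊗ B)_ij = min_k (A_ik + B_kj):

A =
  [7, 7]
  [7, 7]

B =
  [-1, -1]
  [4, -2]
A ⊗ B =
  [6, 5]
  [6, 5]

Apply the min-plus product entry-by-entry:
  C[0][0] = min over k of (A[0][0] + B[0][0] = 7 + -1 = 6, A[0][1] + B[1][0] = 7 + 4 = 11) = 6 (attained at k = 0)
  C[0][1] = min over k of (A[0][0] + B[0][1] = 7 + -1 = 6, A[0][1] + B[1][1] = 7 + -2 = 5) = 5 (attained at k = 1)
  C[1][0] = min over k of (A[1][0] + B[0][0] = 7 + -1 = 6, A[1][1] + B[1][0] = 7 + 4 = 11) = 6 (attained at k = 0)
  C[1][1] = min over k of (A[1][0] + B[0][1] = 7 + -1 = 6, A[1][1] + B[1][1] = 7 + -2 = 5) = 5 (attained at k = 1)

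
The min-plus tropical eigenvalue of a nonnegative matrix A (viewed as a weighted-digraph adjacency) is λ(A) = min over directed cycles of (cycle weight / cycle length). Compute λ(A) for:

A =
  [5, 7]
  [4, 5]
λ(A) = 5

Enumerate directed cycles and compute their means (weight / length). Sample:
  cycle 0 → 0: weight = 5, length = 1, mean = 5/1 ≈ 5.000
  cycle 1 → 1: weight = 5, length = 1, mean = 5/1 ≈ 5.000
  cycle 0 → 1 → 0: weight = 11, length = 2, mean = 11/2 ≈ 5.500
  cycle 1 → 0 → 1: weight = 11, length = 2, mean = 11/2 ≈ 5.500
Minimum mean = 5.000, attained e.g. along the cycle 0 → 0 with weight 5 and length 1. So λ(A) = 5/1 = 5.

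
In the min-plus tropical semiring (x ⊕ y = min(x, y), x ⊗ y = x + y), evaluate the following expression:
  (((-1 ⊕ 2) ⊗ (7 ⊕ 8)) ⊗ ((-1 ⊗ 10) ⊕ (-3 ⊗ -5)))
(((-1 ⊕ 2) ⊗ (7 ⊕ 8)) ⊗ ((-1 ⊗ 10) ⊕ (-3 ⊗ -5))) = -2

Expand innermost to outermost. Recall ⊕ takes the minimum of its arguments and ⊗ takes their sum. Working out the expression (((-1 ⊕ 2) ⊗ (7 ⊕ 8)) ⊗ ((-1 ⊗ 10) ⊕ (-3 ⊗ -5))) gives -2.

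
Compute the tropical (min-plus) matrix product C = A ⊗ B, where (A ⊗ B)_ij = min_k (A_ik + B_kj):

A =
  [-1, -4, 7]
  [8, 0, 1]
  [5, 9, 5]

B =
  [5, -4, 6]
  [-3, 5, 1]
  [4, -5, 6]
A ⊗ B =
  [-7, -5, -3]
  [-3, -4, 1]
  [6, 0, 10]

Apply the min-plus product entry-by-entry:
  C[0][0] = min over k of (A[0][0] + B[0][0] = -1 + 5 = 4, A[0][1] + B[1][0] = -4 + -3 = -7, A[0][2] + B[2][0] = 7 + 4 = 11) = -7 (attained at k = 1)
  C[0][1] = min over k of (A[0][0] + B[0][1] = -1 + -4 = -5, A[0][1] + B[1][1] = -4 + 5 = 1, A[0][2] + B[2][1] = 7 + -5 = 2) = -5 (attained at k = 0)
  C[0][2] = min over k of (A[0][0] + B[0][2] = -1 + 6 = 5, A[0][1] + B[1][2] = -4 + 1 = -3, A[0][2] + B[2][2] = 7 + 6 = 13) = -3 (attained at k = 1)
  C[1][0] = min over k of (A[1][0] + B[0][0] = 8 + 5 = 13, A[1][1] + B[1][0] = 0 + -3 = -3, A[1][2] + B[2][0] = 1 + 4 = 5) = -3 (attained at k = 1)
  C[1][1] = min over k of (A[1][0] + B[0][1] = 8 + -4 = 4, A[1][1] + B[1][1] = 0 + 5 = 5, A[1][2] + B[2][1] = 1 + -5 = -4) = -4 (attained at k = 2)
  C[1][2] = min over k of (A[1][0] + B[0][2] = 8 + 6 = 14, A[1][1] + B[1][2] = 0 + 1 = 1, A[1][2] + B[2][2] = 1 + 6 = 7) = 1 (attained at k = 1)
  C[2][0] = min over k of (A[2][0] + B[0][0] = 5 + 5 = 10, A[2][1] + B[1][0] = 9 + -3 = 6, A[2][2] + B[2][0] = 5 + 4 = 9) = 6 (attained at k = 1)
  C[2][1] = min over k of (A[2][0] + B[0][1] = 5 + -4 = 1, A[2][1] + B[1][1] = 9 + 5 = 14, A[2][2] + B[2][1] = 5 + -5 = 0) = 0 (attained at k = 2)
  C[2][2] = min over k of (A[2][0] + B[0][2] = 5 + 6 = 11, A[2][1] + B[1][2] = 9 + 1 = 10, A[2][2] + B[2][2] = 5 + 6 = 11) = 10 (attained at k = 1)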